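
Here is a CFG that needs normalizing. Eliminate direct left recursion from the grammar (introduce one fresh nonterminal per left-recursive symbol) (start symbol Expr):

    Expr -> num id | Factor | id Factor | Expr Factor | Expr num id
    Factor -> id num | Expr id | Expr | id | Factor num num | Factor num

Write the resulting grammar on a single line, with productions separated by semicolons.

Expr, Factor are directly left-recursive.
For Expr: α = {Factor, num id}, β = {num id, Factor, id Factor}. Rewrite as Expr → β Expr1 and Expr1 → α Expr1 | ε.
For Factor: α = {num num, num}, β = {id num, Expr id, Expr, id}. Rewrite as Factor → β Factor1 and Factor1 → α Factor1 | ε.

Expr -> num id Expr1 | Factor Expr1 | id Factor Expr1; Factor -> id num Factor1 | Expr id Factor1 | Expr Factor1 | id Factor1; Expr1 -> Factor Expr1 | num id Expr1 | ε; Factor1 -> num num Factor1 | num Factor1 | ε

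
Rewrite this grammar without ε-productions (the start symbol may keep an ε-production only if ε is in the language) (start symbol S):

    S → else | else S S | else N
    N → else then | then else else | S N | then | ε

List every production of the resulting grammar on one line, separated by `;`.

The nullable symbols are {N}.
ε ∉ L(G), so no ε-production is kept.
Add the nullable-subset variants: N → S N gives S N | S.

S → else | else S S | else N; N → else then | then else else | S N | S | then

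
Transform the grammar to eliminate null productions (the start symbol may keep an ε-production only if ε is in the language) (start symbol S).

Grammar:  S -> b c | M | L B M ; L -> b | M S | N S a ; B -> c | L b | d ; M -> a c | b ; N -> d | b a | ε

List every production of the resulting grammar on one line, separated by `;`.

S -> b c | M | L B M; L -> b | M S | N S a | S a; B -> c | L b | d; M -> a c | b; N -> d | b a

Nullable set = {N}.
ε ∉ L(G), so no ε-production is kept.
For each production, add variants omitting each subset of nullable occurrences: L → N S a gives N S a | S a.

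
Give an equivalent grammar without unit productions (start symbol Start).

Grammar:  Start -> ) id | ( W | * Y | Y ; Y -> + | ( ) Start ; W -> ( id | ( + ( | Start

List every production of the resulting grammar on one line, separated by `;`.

Unit pairs: Start ⇒* {Y}; W ⇒* {Start, Y}.
For every A with A ⇒* B via unit rules, add B's non-unit alternatives to A; then delete every rule of the form X → Y.

Start -> ) id | ( W | * Y | + | ( ) Start; Y -> + | ( ) Start; W -> ) id | ( W | * Y | + | ( ) Start | ( id | ( + (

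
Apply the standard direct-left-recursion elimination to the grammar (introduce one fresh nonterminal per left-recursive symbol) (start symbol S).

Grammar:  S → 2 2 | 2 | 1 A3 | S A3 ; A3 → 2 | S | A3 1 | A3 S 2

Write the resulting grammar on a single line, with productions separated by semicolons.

S, A3 are directly left-recursive.
For S: α = {A3}, β = {2 2, 2, 1 A3}. Rewrite as S → β S' and S' → α S' | ε.
For A3: α = {1, S 2}, β = {2, S}. Rewrite as A3 → β A3' and A3' → α A3' | ε.

S → 2 2 S' | 2 S' | 1 A3 S'; A3 → 2 A3' | S A3'; S' → A3 S' | ε; A3' → 1 A3' | S 2 A3' | ε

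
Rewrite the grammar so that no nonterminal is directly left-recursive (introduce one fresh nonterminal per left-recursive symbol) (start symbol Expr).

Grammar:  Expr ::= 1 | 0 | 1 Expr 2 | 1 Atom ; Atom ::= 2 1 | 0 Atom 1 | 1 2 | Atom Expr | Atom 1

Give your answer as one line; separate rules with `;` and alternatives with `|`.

Directly left-recursive nonterminal: Atom.
For Atom: α = {Expr, 1}, β = {2 1, 0 Atom 1, 1 2}. Rewrite as Atom → β Atom1 and Atom1 → α Atom1 | ε.

Expr ::= 1 | 0 | 1 Expr 2 | 1 Atom; Atom ::= 2 1 Atom1 | 0 Atom 1 Atom1 | 1 2 Atom1; Atom1 ::= Expr Atom1 | 1 Atom1 | epsilon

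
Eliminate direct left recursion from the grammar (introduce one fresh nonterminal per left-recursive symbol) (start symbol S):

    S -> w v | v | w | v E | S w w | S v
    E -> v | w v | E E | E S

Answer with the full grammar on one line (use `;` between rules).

S -> w v S' | v S' | w S' | v E S'; E -> v E' | w v E'; S' -> w w S' | v S' | epsilon; E' -> E E' | S E' | epsilon

S, E are directly left-recursive.
For S: α = {w w, v}, β = {w v, v, w, v E}. Rewrite as S → β S' and S' → α S' | ε.
For E: α = {E, S}, β = {v, w v}. Rewrite as E → β E' and E' → α E' | ε.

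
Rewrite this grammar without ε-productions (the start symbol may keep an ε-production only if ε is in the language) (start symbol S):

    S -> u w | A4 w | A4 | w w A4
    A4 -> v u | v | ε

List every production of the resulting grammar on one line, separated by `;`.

Nullable set = {A4, S}.
ε ∈ L(G) since S is nullable, so keep S → ε.
Expand every rule over subsets of its nullable positions: S → A4 w gives A4 w | w. S → w w A4 gives w w A4 | w w.

S -> u w | A4 w | w | A4 | w w A4 | w w | ε; A4 -> v u | v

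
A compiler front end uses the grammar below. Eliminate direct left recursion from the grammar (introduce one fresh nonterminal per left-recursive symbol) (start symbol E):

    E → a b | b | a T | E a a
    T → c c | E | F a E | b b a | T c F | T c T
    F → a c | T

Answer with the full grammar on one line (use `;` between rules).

E → a b E' | b E' | a T E'; T → c c T' | E T' | F a E T' | b b a T'; F → a c | T; E' → a a E' | ε; T' → c F T' | c T T' | ε

Directly left-recursive nonterminals: E, T.
For E: α = {a a}, β = {a b, b, a T}. Rewrite as E → β E' and E' → α E' | ε.
For T: α = {c F, c T}, β = {c c, E, F a E, b b a}. Rewrite as T → β T' and T' → α T' | ε.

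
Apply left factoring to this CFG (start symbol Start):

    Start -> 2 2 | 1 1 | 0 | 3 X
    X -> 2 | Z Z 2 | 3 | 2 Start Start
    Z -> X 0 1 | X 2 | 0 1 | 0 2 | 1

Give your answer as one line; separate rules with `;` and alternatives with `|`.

X has alternatives sharing prefix '2': factor to X → 2 X1 with X1 → ε | Start Start.
Z has alternatives sharing prefix 'X': factor to Z → X Z1 with Z1 → 0 1 | 2.
Z has alternatives sharing prefix '0': factor to Z → 0 Z2 with Z2 → 1 | 2.

Start -> 2 2 | 1 1 | 0 | 3 X; X -> Z Z 2 | 3 | 2 X1; Z -> 1 | X Z1 | 0 Z2; X1 -> eps | Start Start; Z1 -> 0 1 | 2; Z2 -> 1 | 2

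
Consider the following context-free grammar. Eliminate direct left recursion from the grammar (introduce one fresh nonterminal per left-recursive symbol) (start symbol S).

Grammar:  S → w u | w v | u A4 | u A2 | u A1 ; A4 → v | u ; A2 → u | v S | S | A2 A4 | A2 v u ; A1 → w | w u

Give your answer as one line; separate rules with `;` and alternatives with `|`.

S → w u | w v | u A4 | u A2 | u A1; A4 → v | u; A2 → u A2' | v S A2' | S A2'; A1 → w | w u; A2' → A4 A2' | v u A2' | ε

A2 is directly left-recursive.
For A2: α = {A4, v u}, β = {u, v S, S}. Rewrite as A2 → β A2' and A2' → α A2' | ε.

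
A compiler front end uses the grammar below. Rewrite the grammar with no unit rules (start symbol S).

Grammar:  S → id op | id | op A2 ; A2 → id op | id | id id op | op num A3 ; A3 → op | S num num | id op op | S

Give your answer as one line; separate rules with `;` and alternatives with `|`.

Unit pairs: A3 ⇒* {S}.
Replace each nonterminal's rules with the union of the non-unit rules of every nonterminal it unit-derives.

S → id op | id | op A2; A2 → id op | id | id id op | op num A3; A3 → id op | id | op A2 | op | S num num | id op op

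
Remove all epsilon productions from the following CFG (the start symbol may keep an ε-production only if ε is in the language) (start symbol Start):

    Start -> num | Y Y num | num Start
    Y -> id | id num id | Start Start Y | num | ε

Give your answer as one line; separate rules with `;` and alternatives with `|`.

The nullable symbols are {Y}.
ε ∉ L(G), so no ε-production is kept.
Expand every rule over subsets of its nullable positions: Start → Y Y num gives Y Y num | Y num. Y → Start Start Y gives Start Start Y | Start Start.

Start -> num | Y Y num | Y num | num Start; Y -> id | id num id | Start Start Y | Start Start | num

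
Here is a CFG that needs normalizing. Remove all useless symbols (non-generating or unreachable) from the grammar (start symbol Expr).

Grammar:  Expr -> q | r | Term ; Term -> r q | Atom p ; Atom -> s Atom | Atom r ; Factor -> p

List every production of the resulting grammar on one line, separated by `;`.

Expr -> q | r | Term; Term -> r q

Generating nonterminals: {Expr, Factor, Term}.
Reachable from Expr after that: {Expr, Term}.
Removed useless symbols: {Atom, Factor} and every production mentioning them.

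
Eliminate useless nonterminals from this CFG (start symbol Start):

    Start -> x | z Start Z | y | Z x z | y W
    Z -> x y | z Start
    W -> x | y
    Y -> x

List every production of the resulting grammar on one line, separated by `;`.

Generating nonterminals: {Start, W, Y, Z}.
Reachable from Start after that: {Start, W, Z}.
Removed useless symbols: {Y} and every production mentioning them.

Start -> x | z Start Z | y | Z x z | y W; Z -> x y | z Start; W -> x | y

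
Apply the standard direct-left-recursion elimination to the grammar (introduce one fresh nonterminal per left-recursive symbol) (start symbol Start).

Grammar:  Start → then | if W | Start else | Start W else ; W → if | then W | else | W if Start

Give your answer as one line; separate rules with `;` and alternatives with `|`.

Start → then Start1 | if W Start1; W → if W1 | then W W1 | else W1; Start1 → else Start1 | W else Start1 | ε; W1 → if Start W1 | ε

Left recursion appears on Start, W.
For Start: α = {else, W else}, β = {then, if W}. Rewrite as Start → β Start1 and Start1 → α Start1 | ε.
For W: α = {if Start}, β = {if, then W, else}. Rewrite as W → β W1 and W1 → α W1 | ε.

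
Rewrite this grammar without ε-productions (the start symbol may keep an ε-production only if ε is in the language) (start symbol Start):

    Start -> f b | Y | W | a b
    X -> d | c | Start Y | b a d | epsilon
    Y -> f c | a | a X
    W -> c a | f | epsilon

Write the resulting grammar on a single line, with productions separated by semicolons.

Nullable set = {Start, W, X}.
ε ∈ L(G) since Start is nullable, so keep Start → ε.
For each production, add variants omitting each subset of nullable occurrences: X → Start Y gives Start Y | Y.

Start -> f b | Y | W | a b | ε; X -> d | c | Start Y | Y | b a d; Y -> f c | a | a X; W -> c a | f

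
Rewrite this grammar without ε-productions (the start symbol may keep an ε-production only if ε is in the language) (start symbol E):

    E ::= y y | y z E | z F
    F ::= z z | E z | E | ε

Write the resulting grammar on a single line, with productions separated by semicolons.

E ::= y y | y z E | z F | z; F ::= z z | E z | E

Nullable nonterminals: {F}.
ε ∉ L(G), so no ε-production is kept.
Add the nullable-subset variants: E → z F gives z F | z.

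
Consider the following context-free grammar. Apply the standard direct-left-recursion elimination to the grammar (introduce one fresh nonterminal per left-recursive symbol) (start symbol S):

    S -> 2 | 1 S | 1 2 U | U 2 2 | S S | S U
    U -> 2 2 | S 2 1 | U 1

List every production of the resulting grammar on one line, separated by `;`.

S -> 2 S' | 1 S S' | 1 2 U S' | U 2 2 S'; U -> 2 2 U' | S 2 1 U'; S' -> S S' | U S' | ε; U' -> 1 U' | ε

Directly left-recursive nonterminals: S, U.
For S: α = {S, U}, β = {2, 1 S, 1 2 U, U 2 2}. Rewrite as S → β S' and S' → α S' | ε.
For U: α = {1}, β = {2 2, S 2 1}. Rewrite as U → β U' and U' → α U' | ε.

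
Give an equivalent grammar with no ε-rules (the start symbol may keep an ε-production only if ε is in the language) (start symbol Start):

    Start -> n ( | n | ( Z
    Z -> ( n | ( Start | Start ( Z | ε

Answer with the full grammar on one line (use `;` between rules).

Nullable set = {Z}.
ε ∉ L(G), so no ε-production is kept.
Add the nullable-subset variants: Start → ( Z gives ( Z | (. Z → Start ( Z gives Start ( Z | Start (.

Start -> n ( | n | ( Z | (; Z -> ( n | ( Start | Start ( Z | Start (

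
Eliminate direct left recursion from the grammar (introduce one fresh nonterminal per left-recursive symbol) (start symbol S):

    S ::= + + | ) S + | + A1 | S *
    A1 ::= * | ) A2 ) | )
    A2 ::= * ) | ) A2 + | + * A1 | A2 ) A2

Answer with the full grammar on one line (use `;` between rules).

Left recursion appears on S, A2.
For S: α = {*}, β = {+ +, ) S +, + A1}. Rewrite as S → β S' and S' → α S' | ε.
For A2: α = {) A2}, β = {* ), ) A2 +, + * A1}. Rewrite as A2 → β A2' and A2' → α A2' | ε.

S ::= + + S' | ) S + S' | + A1 S'; A1 ::= * | ) A2 ) | ); A2 ::= * ) A2' | ) A2 + A2' | + * A1 A2'; S' ::= * S' | eps; A2' ::= ) A2 A2' | eps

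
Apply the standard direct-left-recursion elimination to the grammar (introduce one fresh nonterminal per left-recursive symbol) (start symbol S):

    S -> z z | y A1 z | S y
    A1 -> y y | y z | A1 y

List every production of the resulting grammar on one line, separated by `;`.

S -> z z S' | y A1 z S'; A1 -> y y A1' | y z A1'; S' -> y S' | ε; A1' -> y A1' | ε

Left recursion appears on S, A1.
For S: α = {y}, β = {z z, y A1 z}. Rewrite as S → β S' and S' → α S' | ε.
For A1: α = {y}, β = {y y, y z}. Rewrite as A1 → β A1' and A1' → α A1' | ε.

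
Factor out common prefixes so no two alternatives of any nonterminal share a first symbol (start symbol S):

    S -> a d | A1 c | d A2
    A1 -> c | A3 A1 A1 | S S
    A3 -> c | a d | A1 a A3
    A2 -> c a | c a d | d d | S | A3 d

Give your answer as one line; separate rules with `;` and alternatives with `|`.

A2 has alternatives sharing prefix 'c a': factor to A2 → c a A2' with A2' → ε | d.

S -> a d | A1 c | d A2; A1 -> c | A3 A1 A1 | S S; A3 -> c | a d | A1 a A3; A2 -> d d | S | A3 d | c a A2'; A2' -> ε | d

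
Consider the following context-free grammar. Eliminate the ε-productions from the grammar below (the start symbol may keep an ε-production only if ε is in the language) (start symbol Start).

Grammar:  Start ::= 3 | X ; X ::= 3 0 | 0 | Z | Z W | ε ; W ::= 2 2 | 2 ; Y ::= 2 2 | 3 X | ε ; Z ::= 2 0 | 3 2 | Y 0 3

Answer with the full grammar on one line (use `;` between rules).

Nullable set = {Start, X, Y}.
ε ∈ L(G) since Start is nullable, so keep Start → ε.
Expand every rule over subsets of its nullable positions: Y → 3 X gives 3 X | 3. Z → Y 0 3 gives Y 0 3 | 0 3.

Start ::= 3 | X | ε; X ::= 3 0 | 0 | Z | Z W; W ::= 2 2 | 2; Y ::= 2 2 | 3 X | 3; Z ::= 2 0 | 3 2 | Y 0 3 | 0 3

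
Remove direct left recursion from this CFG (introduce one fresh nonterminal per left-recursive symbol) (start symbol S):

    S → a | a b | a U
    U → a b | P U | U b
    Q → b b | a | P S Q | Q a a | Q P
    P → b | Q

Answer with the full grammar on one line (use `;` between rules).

S → a | a b | a U; U → a b U' | P U U'; Q → b b Q' | a Q' | P S Q Q'; P → b | Q; U' → b U' | ε; Q' → a a Q' | P Q' | ε

U, Q are directly left-recursive.
For U: α = {b}, β = {a b, P U}. Rewrite as U → β U' and U' → α U' | ε.
For Q: α = {a a, P}, β = {b b, a, P S Q}. Rewrite as Q → β Q' and Q' → α Q' | ε.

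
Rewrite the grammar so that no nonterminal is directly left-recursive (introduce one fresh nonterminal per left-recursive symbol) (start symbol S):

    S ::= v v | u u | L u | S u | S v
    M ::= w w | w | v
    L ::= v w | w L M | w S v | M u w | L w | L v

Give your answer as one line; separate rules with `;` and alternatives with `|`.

Left recursion appears on S, L.
For S: α = {u, v}, β = {v v, u u, L u}. Rewrite as S → β S' and S' → α S' | ε.
For L: α = {w, v}, β = {v w, w L M, w S v, M u w}. Rewrite as L → β L' and L' → α L' | ε.

S ::= v v S' | u u S' | L u S'; M ::= w w | w | v; L ::= v w L' | w L M L' | w S v L' | M u w L'; S' ::= u S' | v S' | ε; L' ::= w L' | v L' | ε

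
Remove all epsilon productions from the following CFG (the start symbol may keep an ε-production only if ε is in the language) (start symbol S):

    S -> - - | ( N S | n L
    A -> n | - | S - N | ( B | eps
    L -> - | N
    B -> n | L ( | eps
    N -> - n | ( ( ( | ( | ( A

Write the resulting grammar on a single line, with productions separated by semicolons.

Nullable set = {A, B}.
ε ∉ L(G), so no ε-production is kept.
Expand every rule over subsets of its nullable positions: A → ( B gives ( B | (.

S -> - - | ( N S | n L; A -> n | - | S - N | ( B | (; L -> - | N; B -> n | L (; N -> - n | ( ( ( | ( | ( A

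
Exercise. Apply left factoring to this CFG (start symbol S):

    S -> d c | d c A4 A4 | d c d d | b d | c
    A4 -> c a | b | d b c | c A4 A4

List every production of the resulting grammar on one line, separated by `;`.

S has alternatives sharing prefix 'd c': factor to S → d c S' with S' → ε | A4 A4 | d d.
A4 has alternatives sharing prefix 'c': factor to A4 → c A4' with A4' → a | A4 A4.

S -> b d | c | d c S'; A4 -> b | d b c | c A4'; S' -> eps | A4 A4 | d d; A4' -> a | A4 A4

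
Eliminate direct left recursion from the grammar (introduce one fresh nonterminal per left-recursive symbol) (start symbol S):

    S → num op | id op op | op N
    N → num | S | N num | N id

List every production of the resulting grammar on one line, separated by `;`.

Left recursion appears on N.
For N: α = {num, id}, β = {num, S}. Rewrite as N → β N' and N' → α N' | ε.

S → num op | id op op | op N; N → num N' | S N'; N' → num N' | id N' | ε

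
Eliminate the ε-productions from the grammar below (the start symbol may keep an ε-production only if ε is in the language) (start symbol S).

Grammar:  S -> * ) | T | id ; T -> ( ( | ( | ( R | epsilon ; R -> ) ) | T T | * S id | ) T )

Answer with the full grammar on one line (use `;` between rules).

The nullable symbols are {R, S, T}.
ε ∈ L(G) since S is nullable, so keep S → ε.
For each production, add variants omitting each subset of nullable occurrences: R → T T gives T T | T. R → * S id gives * S id | * id.

S -> * ) | T | id | epsilon; T -> ( ( | ( | ( R; R -> ) ) | T T | T | * S id | * id | ) T )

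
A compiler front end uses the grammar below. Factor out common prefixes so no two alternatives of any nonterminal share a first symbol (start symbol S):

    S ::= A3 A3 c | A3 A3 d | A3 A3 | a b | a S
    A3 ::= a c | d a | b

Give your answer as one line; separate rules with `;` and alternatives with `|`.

S ::= A3 A3 S' | a S''; A3 ::= a c | d a | b; S' ::= c | d | ε; S'' ::= b | S

S has alternatives sharing prefix 'A3 A3': factor to S → A3 A3 S' with S' → c | d | ε.
S has alternatives sharing prefix 'a': factor to S → a S'' with S'' → b | S.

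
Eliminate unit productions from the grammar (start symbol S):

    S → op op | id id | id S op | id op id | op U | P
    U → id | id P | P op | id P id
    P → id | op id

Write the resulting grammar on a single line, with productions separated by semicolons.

S → op op | id id | id S op | id op id | op U | id | op id; U → id | id P | P op | id P id; P → id | op id

Unit pairs: S ⇒* {P}.
Replace each nonterminal's rules with the union of the non-unit rules of every nonterminal it unit-derives.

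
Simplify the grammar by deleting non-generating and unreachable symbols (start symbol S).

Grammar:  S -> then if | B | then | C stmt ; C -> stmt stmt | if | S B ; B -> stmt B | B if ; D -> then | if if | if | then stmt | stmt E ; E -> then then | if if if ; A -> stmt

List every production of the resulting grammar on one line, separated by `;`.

Generating nonterminals: {A, C, D, E, S}.
Reachable from S after that: {C, S}.
Removed useless symbols: {A, B, D, E} and every production mentioning them.

S -> then if | then | C stmt; C -> stmt stmt | if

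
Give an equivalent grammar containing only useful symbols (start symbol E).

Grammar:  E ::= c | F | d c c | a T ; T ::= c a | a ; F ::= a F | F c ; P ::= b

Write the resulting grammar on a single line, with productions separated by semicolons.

E ::= c | d c c | a T; T ::= c a | a

Generating nonterminals: {E, P, T}.
Reachable from E after that: {E, T}.
Removed useless symbols: {F, P} and every production mentioning them.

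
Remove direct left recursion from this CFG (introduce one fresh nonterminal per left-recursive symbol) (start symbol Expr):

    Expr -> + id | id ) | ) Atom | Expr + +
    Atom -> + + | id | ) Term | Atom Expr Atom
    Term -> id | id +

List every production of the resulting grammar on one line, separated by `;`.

Expr -> + id Expr1 | id ) Expr1 | ) Atom Expr1; Atom -> + + Atom1 | id Atom1 | ) Term Atom1; Term -> id | id +; Expr1 -> + + Expr1 | ε; Atom1 -> Expr Atom Atom1 | ε

Left recursion appears on Expr, Atom.
For Expr: α = {+ +}, β = {+ id, id ), ) Atom}. Rewrite as Expr → β Expr1 and Expr1 → α Expr1 | ε.
For Atom: α = {Expr Atom}, β = {+ +, id, ) Term}. Rewrite as Atom → β Atom1 and Atom1 → α Atom1 | ε.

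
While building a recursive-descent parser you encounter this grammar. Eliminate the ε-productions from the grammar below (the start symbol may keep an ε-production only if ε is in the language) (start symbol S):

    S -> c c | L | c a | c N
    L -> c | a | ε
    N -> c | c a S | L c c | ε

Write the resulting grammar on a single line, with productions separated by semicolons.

S -> c c | L | c a | c N | c | ε; L -> c | a; N -> c | c a S | c a | L c c | c c

Nullable nonterminals: {L, N, S}.
ε ∈ L(G) since S is nullable, so keep S → ε.
Add the nullable-subset variants: S → c N gives c N | c. N → c a S gives c a S | c a. N → L c c gives L c c | c c.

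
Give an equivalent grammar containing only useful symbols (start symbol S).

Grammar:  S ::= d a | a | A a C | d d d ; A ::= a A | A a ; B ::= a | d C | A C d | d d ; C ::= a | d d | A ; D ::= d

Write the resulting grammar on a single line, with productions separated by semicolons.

Generating nonterminals: {B, C, D, S}.
Reachable from S after that: {S}.
Removed useless symbols: {A, B, C, D} and every production mentioning them.

S ::= d a | a | d d d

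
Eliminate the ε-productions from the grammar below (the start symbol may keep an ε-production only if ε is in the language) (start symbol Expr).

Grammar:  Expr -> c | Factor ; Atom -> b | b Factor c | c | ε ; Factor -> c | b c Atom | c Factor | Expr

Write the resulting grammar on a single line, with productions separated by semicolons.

Nullable nonterminals: {Atom}.
ε ∉ L(G), so no ε-production is kept.
Add the nullable-subset variants: Factor → b c Atom gives b c Atom | b c.

Expr -> c | Factor; Atom -> b | b Factor c | c; Factor -> c | b c Atom | b c | c Factor | Expr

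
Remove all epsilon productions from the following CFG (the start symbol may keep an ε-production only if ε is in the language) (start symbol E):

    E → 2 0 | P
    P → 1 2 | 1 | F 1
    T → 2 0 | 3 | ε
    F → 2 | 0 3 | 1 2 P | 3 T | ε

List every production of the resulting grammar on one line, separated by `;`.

Nullable nonterminals: {F, T}.
ε ∉ L(G), so no ε-production is kept.
Add the nullable-subset variants: F → 3 T gives 3 T | 3.

E → 2 0 | P; P → 1 2 | 1 | F 1; T → 2 0 | 3; F → 2 | 0 3 | 1 2 P | 3 T | 3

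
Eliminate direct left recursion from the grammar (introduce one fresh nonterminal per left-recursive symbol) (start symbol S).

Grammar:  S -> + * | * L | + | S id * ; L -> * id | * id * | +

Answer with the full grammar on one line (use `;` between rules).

S -> + * S' | * L S' | + S'; L -> * id | * id * | +; S' -> id * S' | ε

S is directly left-recursive.
For S: α = {id *}, β = {+ *, * L, +}. Rewrite as S → β S' and S' → α S' | ε.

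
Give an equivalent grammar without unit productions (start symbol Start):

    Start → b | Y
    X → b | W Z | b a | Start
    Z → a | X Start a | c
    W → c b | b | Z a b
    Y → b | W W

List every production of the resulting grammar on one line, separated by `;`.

Unit pairs: Start ⇒* {Y}; X ⇒* {Start, Y}.
For every A with A ⇒* B via unit rules, add B's non-unit alternatives to A; then delete every rule of the form X → Y.

Start → b | W W; X → b | W Z | b a | W W; Z → a | X Start a | c; W → c b | b | Z a b; Y → b | W W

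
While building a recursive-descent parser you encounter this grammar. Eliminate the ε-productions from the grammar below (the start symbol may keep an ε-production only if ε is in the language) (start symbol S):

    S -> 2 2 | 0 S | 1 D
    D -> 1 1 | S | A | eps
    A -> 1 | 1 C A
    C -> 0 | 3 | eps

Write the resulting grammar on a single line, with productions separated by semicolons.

Nullable nonterminals: {C, D}.
ε ∉ L(G), so no ε-production is kept.
Expand every rule over subsets of its nullable positions: S → 1 D gives 1 D | 1. A → 1 C A gives 1 C A | 1 A.

S -> 2 2 | 0 S | 1 D | 1; D -> 1 1 | S | A; A -> 1 | 1 C A | 1 A; C -> 0 | 3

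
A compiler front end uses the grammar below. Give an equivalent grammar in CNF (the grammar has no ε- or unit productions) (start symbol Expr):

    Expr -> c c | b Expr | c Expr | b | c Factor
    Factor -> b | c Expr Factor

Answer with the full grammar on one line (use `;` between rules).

Introduce a nonterminal for each terminal appearing in a rule of length ≥ 2: X1 → c, X2 → b.
Binarize each right-hand side of length ≥ 3 by chaining fresh nonterminals (Y1, Y2, …): affected rules were Factor → X1 Expr Factor.

Expr -> X1 X1 | X2 Expr | X1 Expr | b | X1 Factor; Factor -> b | X1 Y1; X1 -> c; X2 -> b; Y1 -> Expr Factor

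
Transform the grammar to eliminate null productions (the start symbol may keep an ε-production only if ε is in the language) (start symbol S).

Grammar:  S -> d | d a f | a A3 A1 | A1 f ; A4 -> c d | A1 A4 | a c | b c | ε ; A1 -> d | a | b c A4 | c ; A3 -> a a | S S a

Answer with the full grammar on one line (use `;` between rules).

S -> d | d a f | a A3 A1 | A1 f; A4 -> c d | A1 A4 | A1 | a c | b c; A1 -> d | a | b c A4 | b c | c; A3 -> a a | S S a

Nullable set = {A4}.
ε ∉ L(G), so no ε-production is kept.
Add the nullable-subset variants: A4 → A1 A4 gives A1 A4 | A1. A1 → b c A4 gives b c A4 | b c.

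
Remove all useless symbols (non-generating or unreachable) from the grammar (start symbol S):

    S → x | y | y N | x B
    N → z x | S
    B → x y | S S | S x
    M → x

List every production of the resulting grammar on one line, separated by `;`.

Generating nonterminals: {B, M, N, S}.
Reachable from S after that: {B, N, S}.
Removed useless symbols: {M} and every production mentioning them.

S → x | y | y N | x B; N → z x | S; B → x y | S S | S x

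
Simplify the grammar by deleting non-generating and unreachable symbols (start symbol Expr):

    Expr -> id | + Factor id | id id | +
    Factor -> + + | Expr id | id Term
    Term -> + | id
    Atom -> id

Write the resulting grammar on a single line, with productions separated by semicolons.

Expr -> id | + Factor id | id id | +; Factor -> + + | Expr id | id Term; Term -> + | id

Generating nonterminals: {Atom, Expr, Factor, Term}.
Reachable from Expr after that: {Expr, Factor, Term}.
Removed useless symbols: {Atom} and every production mentioning them.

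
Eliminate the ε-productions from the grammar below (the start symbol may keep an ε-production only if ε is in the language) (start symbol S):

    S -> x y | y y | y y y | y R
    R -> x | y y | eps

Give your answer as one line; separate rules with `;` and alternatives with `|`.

S -> x y | y y | y y y | y R | y; R -> x | y y

Nullable set = {R}.
ε ∉ L(G), so no ε-production is kept.
Add the nullable-subset variants: S → y R gives y R | y.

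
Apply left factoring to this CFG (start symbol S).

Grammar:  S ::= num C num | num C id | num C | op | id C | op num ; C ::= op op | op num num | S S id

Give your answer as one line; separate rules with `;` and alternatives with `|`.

S ::= id C | num C S' | op S''; C ::= S S id | op C'; S' ::= num | id | ε; S'' ::= ε | num; C' ::= op | num num

S has alternatives sharing prefix 'num C': factor to S → num C S' with S' → num | id | ε.
S has alternatives sharing prefix 'op': factor to S → op S'' with S'' → ε | num.
C has alternatives sharing prefix 'op': factor to C → op C' with C' → op | num num.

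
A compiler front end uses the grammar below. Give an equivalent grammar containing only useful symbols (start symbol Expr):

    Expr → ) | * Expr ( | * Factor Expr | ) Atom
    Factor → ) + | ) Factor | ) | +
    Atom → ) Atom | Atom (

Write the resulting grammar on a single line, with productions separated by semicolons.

Expr → ) | * Expr ( | * Factor Expr; Factor → ) + | ) Factor | ) | +

Generating nonterminals: {Expr, Factor}.
Reachable from Expr after that: {Expr, Factor}.
Removed useless symbols: {Atom} and every production mentioning them.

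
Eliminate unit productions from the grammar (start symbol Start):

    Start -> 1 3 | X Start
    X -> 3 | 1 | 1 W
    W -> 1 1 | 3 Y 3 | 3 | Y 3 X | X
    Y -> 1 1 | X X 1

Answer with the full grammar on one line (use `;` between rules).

Unit pairs: W ⇒* {X}.
For every A with A ⇒* B via unit rules, add B's non-unit alternatives to A; then delete every rule of the form X → Y.

Start -> 1 3 | X Start; X -> 3 | 1 | 1 W; W -> 3 | 1 | 1 W | 1 1 | 3 Y 3 | Y 3 X; Y -> 1 1 | X X 1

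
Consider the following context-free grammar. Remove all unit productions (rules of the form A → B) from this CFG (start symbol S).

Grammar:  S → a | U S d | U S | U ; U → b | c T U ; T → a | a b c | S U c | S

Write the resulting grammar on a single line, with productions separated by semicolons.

Unit pairs: S ⇒* {U}; T ⇒* {S, U}.
For every A with A ⇒* B via unit rules, add B's non-unit alternatives to A; then delete every rule of the form X → Y.

S → b | c T U | a | U S d | U S; U → b | c T U; T → b | c T U | a | U S d | U S | a b c | S U c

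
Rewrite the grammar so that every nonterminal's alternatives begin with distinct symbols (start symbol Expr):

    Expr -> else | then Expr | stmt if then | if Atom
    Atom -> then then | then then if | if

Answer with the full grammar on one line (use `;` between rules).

Expr -> else | then Expr | stmt if then | if Atom; Atom -> if | then then Atom1; Atom1 -> ε | if

Atom has alternatives sharing prefix 'then then': factor to Atom → then then Atom1 with Atom1 → ε | if.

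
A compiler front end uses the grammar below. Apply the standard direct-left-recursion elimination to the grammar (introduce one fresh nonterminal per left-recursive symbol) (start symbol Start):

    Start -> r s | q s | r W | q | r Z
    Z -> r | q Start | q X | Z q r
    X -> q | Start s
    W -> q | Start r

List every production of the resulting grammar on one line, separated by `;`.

Directly left-recursive nonterminal: Z.
For Z: α = {q r}, β = {r, q Start, q X}. Rewrite as Z → β Z1 and Z1 → α Z1 | ε.

Start -> r s | q s | r W | q | r Z; Z -> r Z1 | q Start Z1 | q X Z1; X -> q | Start s; W -> q | Start r; Z1 -> q r Z1 | ε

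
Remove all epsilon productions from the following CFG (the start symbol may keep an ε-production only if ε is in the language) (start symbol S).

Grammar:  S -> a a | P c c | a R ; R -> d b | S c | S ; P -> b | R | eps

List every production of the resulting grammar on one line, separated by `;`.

Nullable nonterminals: {P}.
ε ∉ L(G), so no ε-production is kept.
Add the nullable-subset variants: S → P c c gives P c c | c c.

S -> a a | P c c | c c | a R; R -> d b | S c | S; P -> b | R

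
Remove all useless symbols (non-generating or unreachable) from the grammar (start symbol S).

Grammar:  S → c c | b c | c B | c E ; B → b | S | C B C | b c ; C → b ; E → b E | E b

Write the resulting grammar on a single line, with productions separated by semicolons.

S → c c | b c | c B; B → b | S | C B C | b c; C → b

Generating nonterminals: {B, C, S}.
Reachable from S after that: {B, C, S}.
Removed useless symbols: {E} and every production mentioning them.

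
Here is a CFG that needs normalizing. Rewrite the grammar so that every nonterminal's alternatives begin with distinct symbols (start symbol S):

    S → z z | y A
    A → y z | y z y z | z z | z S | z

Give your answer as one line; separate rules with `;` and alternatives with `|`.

S → z z | y A; A → z A' | y z A''; A' → z | S | ε; A'' → ε | y z

A has alternatives sharing prefix 'z': factor to A → z A' with A' → z | S | ε.
A has alternatives sharing prefix 'y z': factor to A → y z A'' with A'' → ε | y z.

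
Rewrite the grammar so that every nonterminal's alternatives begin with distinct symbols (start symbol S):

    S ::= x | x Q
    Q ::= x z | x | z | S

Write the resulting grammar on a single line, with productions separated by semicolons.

S has alternatives sharing prefix 'x': factor to S → x S' with S' → ε | Q.
Q has alternatives sharing prefix 'x': factor to Q → x Q' with Q' → z | ε.

S ::= x S'; Q ::= z | S | x Q'; S' ::= ε | Q; Q' ::= z | ε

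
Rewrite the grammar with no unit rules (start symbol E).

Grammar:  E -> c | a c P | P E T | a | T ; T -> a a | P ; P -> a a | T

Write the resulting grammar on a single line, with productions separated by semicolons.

E -> c | a c P | P E T | a | a a; T -> a a; P -> a a

Unit pairs: E ⇒* {P, T}; P ⇒* {T}; T ⇒* {P}.
For every A with A ⇒* B via unit rules, add B's non-unit alternatives to A; then delete every rule of the form X → Y.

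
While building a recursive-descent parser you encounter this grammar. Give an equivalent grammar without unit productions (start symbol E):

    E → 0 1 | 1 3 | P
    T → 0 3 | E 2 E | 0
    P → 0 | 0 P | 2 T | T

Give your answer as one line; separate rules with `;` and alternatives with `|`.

E → 0 1 | 1 3 | 0 | 0 P | 2 T | 0 3 | E 2 E; T → 0 3 | E 2 E | 0; P → 0 | 0 P | 2 T | 0 3 | E 2 E

Unit pairs: E ⇒* {P, T}; P ⇒* {T}.
For each unit pair (A, B), copy every non-unit production of B to A, then drop all unit productions.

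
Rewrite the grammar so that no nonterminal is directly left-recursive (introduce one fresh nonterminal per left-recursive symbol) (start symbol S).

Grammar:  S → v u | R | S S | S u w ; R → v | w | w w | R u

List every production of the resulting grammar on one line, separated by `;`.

S → v u S' | R S'; R → v R' | w R' | w w R'; S' → S S' | u w S' | ε; R' → u R' | ε

Directly left-recursive nonterminals: S, R.
For S: α = {S, u w}, β = {v u, R}. Rewrite as S → β S' and S' → α S' | ε.
For R: α = {u}, β = {v, w, w w}. Rewrite as R → β R' and R' → α R' | ε.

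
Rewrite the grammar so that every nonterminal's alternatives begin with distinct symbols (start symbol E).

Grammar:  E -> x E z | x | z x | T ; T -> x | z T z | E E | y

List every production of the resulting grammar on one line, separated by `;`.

E -> z x | T | x E'; T -> x | z T z | E E | y; E' -> E z | ε

E has alternatives sharing prefix 'x': factor to E → x E' with E' → E z | ε.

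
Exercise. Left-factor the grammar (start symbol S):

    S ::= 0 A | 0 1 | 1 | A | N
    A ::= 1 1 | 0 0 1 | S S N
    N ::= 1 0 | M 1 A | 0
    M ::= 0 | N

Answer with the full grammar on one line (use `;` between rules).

S has alternatives sharing prefix '0': factor to S → 0 S' with S' → A | 1.

S ::= 1 | A | N | 0 S'; A ::= 1 1 | 0 0 1 | S S N; N ::= 1 0 | M 1 A | 0; M ::= 0 | N; S' ::= A | 1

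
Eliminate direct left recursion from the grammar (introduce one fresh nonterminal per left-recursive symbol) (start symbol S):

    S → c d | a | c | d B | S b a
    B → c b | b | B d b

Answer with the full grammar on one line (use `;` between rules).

S, B are directly left-recursive.
For S: α = {b a}, β = {c d, a, c, d B}. Rewrite as S → β S' and S' → α S' | ε.
For B: α = {d b}, β = {c b, b}. Rewrite as B → β B' and B' → α B' | ε.

S → c d S' | a S' | c S' | d B S'; B → c b B' | b B'; S' → b a S' | ε; B' → d b B' | ε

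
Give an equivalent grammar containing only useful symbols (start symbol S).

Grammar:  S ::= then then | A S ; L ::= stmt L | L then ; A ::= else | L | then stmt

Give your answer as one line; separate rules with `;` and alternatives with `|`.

Generating nonterminals: {A, S}.
Reachable from S after that: {A, S}.
Removed useless symbols: {L} and every production mentioning them.

S ::= then then | A S; A ::= else | then stmt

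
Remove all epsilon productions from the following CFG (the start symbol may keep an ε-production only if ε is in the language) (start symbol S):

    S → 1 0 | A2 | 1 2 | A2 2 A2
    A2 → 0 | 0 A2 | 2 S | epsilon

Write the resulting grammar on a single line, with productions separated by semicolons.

Nullable nonterminals: {A2, S}.
ε ∈ L(G) since S is nullable, so keep S → ε.
Expand every rule over subsets of its nullable positions: S → A2 2 A2 gives A2 2 A2 | A2 2 | 2 A2 | 2. A2 → 2 S gives 2 S | 2.

S → 1 0 | A2 | 1 2 | A2 2 A2 | A2 2 | 2 A2 | 2 | ε; A2 → 0 | 0 A2 | 2 S | 2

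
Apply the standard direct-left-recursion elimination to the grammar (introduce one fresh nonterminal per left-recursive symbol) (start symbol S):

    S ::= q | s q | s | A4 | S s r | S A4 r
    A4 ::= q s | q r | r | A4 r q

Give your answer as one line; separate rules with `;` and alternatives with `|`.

S, A4 are directly left-recursive.
For S: α = {s r, A4 r}, β = {q, s q, s, A4}. Rewrite as S → β S' and S' → α S' | ε.
For A4: α = {r q}, β = {q s, q r, r}. Rewrite as A4 → β A4' and A4' → α A4' | ε.

S ::= q S' | s q S' | s S' | A4 S'; A4 ::= q s A4' | q r A4' | r A4'; S' ::= s r S' | A4 r S' | ε; A4' ::= r q A4' | ε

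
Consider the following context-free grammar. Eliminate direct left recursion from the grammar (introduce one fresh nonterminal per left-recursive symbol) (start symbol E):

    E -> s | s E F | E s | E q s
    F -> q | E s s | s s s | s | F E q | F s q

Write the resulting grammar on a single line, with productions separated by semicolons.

E, F are directly left-recursive.
For E: α = {s, q s}, β = {s, s E F}. Rewrite as E → β E' and E' → α E' | ε.
For F: α = {E q, s q}, β = {q, E s s, s s s, s}. Rewrite as F → β F' and F' → α F' | ε.

E -> s E' | s E F E'; F -> q F' | E s s F' | s s s F' | s F'; E' -> s E' | q s E' | ε; F' -> E q F' | s q F' | ε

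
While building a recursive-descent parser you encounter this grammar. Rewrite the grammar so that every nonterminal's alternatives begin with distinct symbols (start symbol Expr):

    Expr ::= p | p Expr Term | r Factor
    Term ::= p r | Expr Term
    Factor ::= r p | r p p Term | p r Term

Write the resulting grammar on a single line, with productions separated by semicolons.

Expr has alternatives sharing prefix 'p': factor to Expr → p Expr1 with Expr1 → ε | Expr Term.
Factor has alternatives sharing prefix 'r p': factor to Factor → r p Factor1 with Factor1 → ε | p Term.

Expr ::= r Factor | p Expr1; Term ::= p r | Expr Term; Factor ::= p r Term | r p Factor1; Expr1 ::= ε | Expr Term; Factor1 ::= ε | p Term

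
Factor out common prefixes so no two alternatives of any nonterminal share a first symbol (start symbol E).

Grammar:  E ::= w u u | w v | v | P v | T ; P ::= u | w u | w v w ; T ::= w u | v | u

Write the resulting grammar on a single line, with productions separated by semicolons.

E has alternatives sharing prefix 'w': factor to E → w E' with E' → u u | v.
P has alternatives sharing prefix 'w': factor to P → w P' with P' → u | v w.

E ::= v | P v | T | w E'; P ::= u | w P'; T ::= w u | v | u; E' ::= u u | v; P' ::= u | v w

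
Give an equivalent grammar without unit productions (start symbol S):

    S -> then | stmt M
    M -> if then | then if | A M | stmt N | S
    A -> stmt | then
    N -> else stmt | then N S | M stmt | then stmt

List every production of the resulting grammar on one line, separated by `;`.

S -> then | stmt M; M -> then | stmt M | if then | then if | A M | stmt N; A -> stmt | then; N -> else stmt | then N S | M stmt | then stmt

Unit pairs: M ⇒* {S}.
For every A with A ⇒* B via unit rules, add B's non-unit alternatives to A; then delete every rule of the form X → Y.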